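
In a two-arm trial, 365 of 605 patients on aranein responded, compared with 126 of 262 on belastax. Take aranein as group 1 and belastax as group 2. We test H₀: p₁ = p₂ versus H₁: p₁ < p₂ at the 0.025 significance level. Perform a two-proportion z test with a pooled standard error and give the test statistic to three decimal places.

z = 3.339

p̂₁ = 365/605 ≈ 0.60331, p̂₂ = 126/262 ≈ 0.48092.
Pooled p̂ = (365+126)/(605+262) = 491/867 = 0.56632.
SE = √(p̂(1−p̂)(1/n₁+1/n₂)) = √(0.56632·0.43368·0.00546969) = √(0.00134336) = 0.03665.
z = (0.60331 − 0.48092)/0.03665 = 0.12239/0.03665 = 3.339.
p-value = P(Z < 3.339) ≈ 0.9996, so at α = 0.025 we fail to reject H₀.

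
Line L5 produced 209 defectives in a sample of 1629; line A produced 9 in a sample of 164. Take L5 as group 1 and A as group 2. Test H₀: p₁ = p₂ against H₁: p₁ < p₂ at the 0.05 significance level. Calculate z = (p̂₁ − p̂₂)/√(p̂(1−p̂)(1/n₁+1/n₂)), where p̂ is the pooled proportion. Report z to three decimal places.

z = 2.742

p̂₁ = 209/1629 = 0.128300, p̂₂ = 9/164 = 0.054878.
Pooled p̂ = (209+9)/(1629+164) = 218/1793 = 0.121584.
SE = √(0.106801 × 0.00671143) = 0.026773.
z = (0.128300 − 0.054878)/0.026773 = 0.073422/0.026773 = 2.742.
p-value = P(Z < 2.742) ≈ 0.9970. With α = 0.05, fail to reject H₀.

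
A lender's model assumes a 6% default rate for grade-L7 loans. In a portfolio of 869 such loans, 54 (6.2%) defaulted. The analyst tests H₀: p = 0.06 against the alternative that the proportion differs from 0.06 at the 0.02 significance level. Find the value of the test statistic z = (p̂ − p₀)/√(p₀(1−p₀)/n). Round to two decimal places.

p̂ = 54/869 ≈ 0.06214.
Standard error under H₀: √(0.06×0.94/869) = 0.00806.
z = (0.06214 − 0.06)/0.00806 = 0.00214/0.00806 = 0.27.
Two-sided p-value ≈ 2·Φ(−0.266) = 0.7905; since p > α = 0.02, fail to reject H₀.

z = 0.27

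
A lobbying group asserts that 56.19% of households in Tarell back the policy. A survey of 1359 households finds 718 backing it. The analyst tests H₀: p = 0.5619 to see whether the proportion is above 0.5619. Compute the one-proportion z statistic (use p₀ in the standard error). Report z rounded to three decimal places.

z = -2.494

p̂ = 718/1359 = 0.52833.
Under H₀, SE = √(0.5619·0.4381/1359) = √(0.000181139) = 0.01346.
z = (0.52833 − 0.5619)/0.01346 = -0.03357/0.01346 = -2.494.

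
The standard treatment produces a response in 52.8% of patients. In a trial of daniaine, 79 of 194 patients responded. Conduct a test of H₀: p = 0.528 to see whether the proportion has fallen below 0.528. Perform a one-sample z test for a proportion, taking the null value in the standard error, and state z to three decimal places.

z = -3.370

p̂ = 79/194 ≈ 0.40722.
SE = √(p₀(1−p₀)/n) = √(0.24922/194) = 0.03584.
z = (0.40722 − 0.528)/0.03584 = -0.12078/0.03584 = -3.370.
p-value = P(Z < -3.370) ≈ 0.0004.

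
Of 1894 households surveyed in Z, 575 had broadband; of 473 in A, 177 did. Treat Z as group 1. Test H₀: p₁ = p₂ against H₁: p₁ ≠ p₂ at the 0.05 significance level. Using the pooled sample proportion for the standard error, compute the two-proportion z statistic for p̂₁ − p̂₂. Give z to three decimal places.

p̂₁ = 575/1894 ≈ 0.30359, p̂₂ = 177/473 ≈ 0.37421.
Pooled p̂ = (575+177)/(1894+473) = 752/2367 = 0.31770.
SE = √(p̂(1−p̂)(1/n₁+1/n₂)) = √(0.31770·0.68230·0.00264215) = √(0.000572731) = 0.02393.
z = (0.30359 − 0.37421)/0.02393 = -0.07062/0.02393 = -2.951.
Two-sided p-value ≈ 2·Φ(−2.951) = 0.0032, so at α = 0.05 we reject H₀.

z = -2.951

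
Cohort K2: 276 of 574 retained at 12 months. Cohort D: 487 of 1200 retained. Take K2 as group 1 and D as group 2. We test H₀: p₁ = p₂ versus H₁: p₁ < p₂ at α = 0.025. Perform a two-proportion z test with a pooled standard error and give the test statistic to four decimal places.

p̂₁ = 276/574 ≈ 0.4808362, p̂₂ = 487/1200 ≈ 0.4058333.
Pooled p̂ = (276+487)/(574+1200) = 763/1774 = 0.4301015.
SE = √(p̂(1−p̂)(1/n₁+1/n₂)) = √(0.4301015·0.5698985·0.00257549) = √(0.00063129) = 0.0251255.
z = (0.4808362 − 0.4058333)/0.0251255 = 0.0750029/0.0251255 = 2.9851.
p-value = P(Z < 2.985) ≈ 0.9986. With α = 0.025, fail to reject H₀.

z = 2.9851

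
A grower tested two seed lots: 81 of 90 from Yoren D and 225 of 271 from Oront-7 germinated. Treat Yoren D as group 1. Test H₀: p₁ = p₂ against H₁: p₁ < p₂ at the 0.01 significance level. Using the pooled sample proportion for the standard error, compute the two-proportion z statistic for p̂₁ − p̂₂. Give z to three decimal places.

p̂₁ = 81/90 ≈ 0.90000, p̂₂ = 225/271 ≈ 0.83026.
Pooled p̂ = (81+225)/(90+271) = 306/361 = 0.84765.
SE = √(0.129143 × 0.0148011) = 0.04372.
z = (0.90000 − 0.83026)/0.04372 = 0.06974/0.04372 = 1.595.
p-value = P(Z < 1.595) ≈ 0.9447. With α = 0.01, fail to reject H₀.

z = 1.595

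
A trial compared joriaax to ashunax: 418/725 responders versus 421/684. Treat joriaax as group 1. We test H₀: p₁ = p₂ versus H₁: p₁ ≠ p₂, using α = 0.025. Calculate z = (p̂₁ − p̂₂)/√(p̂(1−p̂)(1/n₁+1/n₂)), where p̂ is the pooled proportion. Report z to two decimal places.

z = -1.49

p̂₁ = 418/725 ≈ 0.57655, p̂₂ = 421/684 ≈ 0.61550.
Pooled p̂ = (418+421)/(725+684) = 839/1409 = 0.59546.
SE = √(0.240888 × 0.0028413) = 0.02616.
z = (0.57655 − 0.61550)/0.02616 = -0.03895/0.02616 = -1.49.
p-value = 2·P(Z > 1.489) ≈ 0.1366; since p > α = 0.025, fail to reject H₀.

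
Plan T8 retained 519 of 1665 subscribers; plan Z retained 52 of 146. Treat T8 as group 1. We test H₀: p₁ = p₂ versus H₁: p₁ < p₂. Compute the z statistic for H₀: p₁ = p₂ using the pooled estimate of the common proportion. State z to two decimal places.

z = -1.11

p̂₁ = 519/1665 = 0.3117, p̂₂ = 52/146 = 0.3562.
Pooled p̂ = (519+52)/(1665+146) = 571/1811 = 0.3153.
SE = √(0.215884 × 0.00744992) = 0.0401.
z = (0.3117 − 0.3562)/0.0401 = -0.0445/0.0401 = -1.11.
p-value = P(Z < -1.108) ≈ 0.1338.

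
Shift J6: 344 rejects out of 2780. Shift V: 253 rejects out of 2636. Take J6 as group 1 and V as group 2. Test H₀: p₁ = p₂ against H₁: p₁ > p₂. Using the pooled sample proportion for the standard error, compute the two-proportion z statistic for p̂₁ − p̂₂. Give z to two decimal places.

z = 3.26

p̂₁ = 344/2780 ≈ 0.1237, p̂₂ = 253/2636 ≈ 0.0960.
Pooled p̂ = (344+253)/(2780+2636) = 597/5416 = 0.1102.
SE = √(p̂(1−p̂)(1/n₁+1/n₂)) = √(0.1102·0.8898·0.000739075) = √(7.24874e-05) = 0.0085.
z = (0.1237 − 0.0960)/0.0085 = 0.0277/0.0085 = 3.26.
p-value = P(Z > 3.261) ≈ 0.0006.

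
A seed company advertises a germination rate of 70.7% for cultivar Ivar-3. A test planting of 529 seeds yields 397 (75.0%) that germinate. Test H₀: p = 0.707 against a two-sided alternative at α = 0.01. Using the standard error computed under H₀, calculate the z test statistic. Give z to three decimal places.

z = 2.197

p̂ = 397/529 = 0.75047.
Under H₀, SE = √(0.707·0.293/529) = √(0.00039159) = 0.01979.
z = (0.75047 − 0.707)/0.01979 = 0.04347/0.01979 = 2.197.
p-value = 2·P(Z > 2.197) ≈ 0.0280. With α = 0.01, fail to reject H₀.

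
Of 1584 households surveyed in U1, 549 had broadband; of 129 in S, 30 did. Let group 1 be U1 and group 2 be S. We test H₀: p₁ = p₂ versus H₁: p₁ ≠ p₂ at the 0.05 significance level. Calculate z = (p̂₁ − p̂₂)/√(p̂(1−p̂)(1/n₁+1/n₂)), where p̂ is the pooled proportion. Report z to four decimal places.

p̂₁ = 549/1584 ≈ 0.346591, p̂₂ = 30/129 ≈ 0.232558.
Pooled p̂ = (549+30)/(1584+129) = 579/1713 = 0.338004.
SE = √(0.223757 × 0.00838325) = 0.043311.
z = (0.346591 − 0.232558)/0.043311 = 0.114033/0.043311 = 2.6329.
Two-sided p-value ≈ 2·Φ(−2.633) = 0.0085. With α = 0.05, reject H₀.

z = 2.6329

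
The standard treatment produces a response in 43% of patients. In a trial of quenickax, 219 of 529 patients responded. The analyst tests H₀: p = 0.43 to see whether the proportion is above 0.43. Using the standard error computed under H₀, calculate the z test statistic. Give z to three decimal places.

p̂ = 219/529 = 0.41399.
SE = √(p₀(1−p₀)/n) = √(0.2451/529) = 0.02153.
z = (0.41399 − 0.43)/0.02153 = -0.01601/0.02153 = -0.744.

z = -0.744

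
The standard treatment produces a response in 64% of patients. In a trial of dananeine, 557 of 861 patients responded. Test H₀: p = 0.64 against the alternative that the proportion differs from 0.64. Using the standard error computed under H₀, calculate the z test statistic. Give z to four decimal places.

p̂ = 557/861 = 0.646922.
Under H₀, SE = √(0.64·0.36/861) = √(0.000267596) = 0.016358.
z = (0.646922 − 0.64)/0.016358 = 0.006922/0.016358 = 0.4232.
p-value = 2·P(Z > 0.423) ≈ 0.6722.

z = 0.4232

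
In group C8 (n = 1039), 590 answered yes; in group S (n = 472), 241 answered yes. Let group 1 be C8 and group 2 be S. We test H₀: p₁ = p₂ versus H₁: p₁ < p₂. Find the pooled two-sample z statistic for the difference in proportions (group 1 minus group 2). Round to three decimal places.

p̂₁ = 590/1039 = 0.56785, p̂₂ = 241/472 = 0.51059.
Pooled p̂ = (590+241)/(1039+472) = 831/1511 = 0.54997.
SE = √(0.247503 × 0.00308111) = 0.02761.
z = (0.56785 − 0.51059)/0.02761 = 0.05726/0.02761 = 2.074.

z = 2.074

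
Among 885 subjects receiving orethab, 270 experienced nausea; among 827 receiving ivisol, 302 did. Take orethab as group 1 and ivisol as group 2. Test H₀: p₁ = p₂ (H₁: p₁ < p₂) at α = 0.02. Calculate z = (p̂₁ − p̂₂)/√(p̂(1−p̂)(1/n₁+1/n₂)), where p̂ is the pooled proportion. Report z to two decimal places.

z = -2.63

p̂₁ = 270/885 = 0.30508, p̂₂ = 302/827 = 0.36518.
Pooled p̂ = (270+302)/(885+827) = 572/1712 = 0.33411.
SE = √(p̂(1−p̂)(1/n₁+1/n₂)) = √(0.33411·0.66589·0.00233913) = √(0.000520413) = 0.02281.
z = (0.30508 − 0.36518)/0.02281 = -0.06010/0.02281 = -2.63.
p-value = P(Z < -2.634) ≈ 0.0042. With α = 0.02, reject H₀.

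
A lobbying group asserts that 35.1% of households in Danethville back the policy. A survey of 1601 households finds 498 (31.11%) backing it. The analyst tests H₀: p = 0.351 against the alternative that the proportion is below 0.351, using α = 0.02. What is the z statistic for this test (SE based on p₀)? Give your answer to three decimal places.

z = -3.349

p̂ = 498/1601 = 0.311056.
Standard error under H₀: √(0.351×0.649/1601) = 0.011928.
z = (0.311056 − 0.351)/0.011928 = -0.039944/0.011928 = -3.349.
p-value = P(Z < -3.349) ≈ 0.0004; since p < α = 0.02, reject H₀.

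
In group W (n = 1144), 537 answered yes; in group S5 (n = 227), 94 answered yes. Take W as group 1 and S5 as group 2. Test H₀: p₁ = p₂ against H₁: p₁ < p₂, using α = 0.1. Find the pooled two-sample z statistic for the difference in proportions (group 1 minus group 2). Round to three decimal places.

z = 1.527

p̂₁ = 537/1144 ≈ 0.46941, p̂₂ = 94/227 ≈ 0.41410.
Pooled p̂ = (537+94)/(1144+227) = 631/1371 = 0.46025.
SE = √(p̂(1−p̂)(1/n₁+1/n₂)) = √(0.46025·0.53975·0.00527941) = √(0.00131151) = 0.03621.
z = (0.46941 − 0.41410)/0.03621 = 0.05531/0.03621 = 1.527.
p-value = P(Z < 1.527) ≈ 0.9366; since p > α = 0.1, fail to reject H₀.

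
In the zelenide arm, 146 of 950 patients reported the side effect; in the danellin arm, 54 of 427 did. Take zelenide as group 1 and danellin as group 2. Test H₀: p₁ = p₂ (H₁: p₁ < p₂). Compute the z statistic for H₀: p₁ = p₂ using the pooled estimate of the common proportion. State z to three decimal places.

z = 1.326

p̂₁ = 146/950 ≈ 0.15368, p̂₂ = 54/427 ≈ 0.12646.
Pooled p̂ = (146+54)/(950+427) = 200/1377 = 0.14524.
SE = √(p̂(1−p̂)(1/n₁+1/n₂)) = √(0.14524·0.85476·0.00339455) = √(0.000421426) = 0.02053.
z = (0.15368 − 0.12646)/0.02053 = 0.02722/0.02053 = 1.326.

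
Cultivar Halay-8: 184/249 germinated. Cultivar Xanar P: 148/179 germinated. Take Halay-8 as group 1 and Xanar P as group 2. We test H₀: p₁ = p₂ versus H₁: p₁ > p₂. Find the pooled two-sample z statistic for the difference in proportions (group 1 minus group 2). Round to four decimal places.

p̂₁ = 184/249 = 0.738956, p̂₂ = 148/179 = 0.826816.
Pooled p̂ = (184+148)/(249+179) = 332/428 = 0.775701.
SE = √(0.173989 × 0.00960266) = 0.040875.
z = (0.738956 − 0.826816)/0.040875 = -0.087860/0.040875 = -2.1495.

z = -2.1495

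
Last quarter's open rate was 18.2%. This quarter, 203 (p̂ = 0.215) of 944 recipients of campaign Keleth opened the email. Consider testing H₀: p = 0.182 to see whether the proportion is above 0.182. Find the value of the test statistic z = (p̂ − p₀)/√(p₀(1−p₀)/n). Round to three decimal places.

z = 2.631

p̂ = 203/944 ≈ 0.21504.
Standard error under H₀: √(0.182×0.818/944) = 0.01256.
z = (0.21504 − 0.182)/0.01256 = 0.03304/0.01256 = 2.631.
p-value = P(Z > 2.631) ≈ 0.0043.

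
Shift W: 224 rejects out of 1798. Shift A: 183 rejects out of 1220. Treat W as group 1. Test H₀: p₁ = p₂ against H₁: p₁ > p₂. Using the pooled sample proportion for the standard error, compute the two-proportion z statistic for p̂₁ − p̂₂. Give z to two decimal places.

z = -2.01

p̂₁ = 224/1798 = 0.12458, p̂₂ = 183/1220 = 0.15000.
Pooled p̂ = (224+183)/(1798+1220) = 407/3018 = 0.13486.
SE = √(p̂(1−p̂)(1/n₁+1/n₂)) = √(0.13486·0.86514·0.00137585) = √(0.000160521) = 0.01267.
z = (0.12458 − 0.15000)/0.01267 = -0.02542/0.01267 = -2.01.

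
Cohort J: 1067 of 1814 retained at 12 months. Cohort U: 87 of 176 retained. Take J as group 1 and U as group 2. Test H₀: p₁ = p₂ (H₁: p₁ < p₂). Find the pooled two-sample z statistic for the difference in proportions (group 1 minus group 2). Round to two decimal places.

z = 2.41

p̂₁ = 1067/1814 ≈ 0.5882, p̂₂ = 87/176 ≈ 0.4943.
Pooled p̂ = (1067+87)/(1814+176) = 1154/1990 = 0.5799.
SE = √(p̂(1−p̂)(1/n₁+1/n₂)) = √(0.5799·0.4201·0.00623309) = √(0.00151848) = 0.0390.
z = (0.5882 − 0.4943)/0.0390 = 0.0939/0.0390 = 2.41.
p-value = P(Z < 2.409) ≈ 0.9920.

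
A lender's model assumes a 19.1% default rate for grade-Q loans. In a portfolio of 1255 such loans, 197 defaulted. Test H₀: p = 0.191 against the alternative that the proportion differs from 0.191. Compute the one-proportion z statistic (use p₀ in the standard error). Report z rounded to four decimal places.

z = -3.0667

p̂ = 197/1255 = 0.156972.
Standard error under H₀: √(0.191×0.809/1255) = 0.011096.
z = (0.156972 − 0.191)/0.011096 = -0.034028/0.011096 = -3.0667.
p-value = 2·P(Z > 3.067) ≈ 0.0022.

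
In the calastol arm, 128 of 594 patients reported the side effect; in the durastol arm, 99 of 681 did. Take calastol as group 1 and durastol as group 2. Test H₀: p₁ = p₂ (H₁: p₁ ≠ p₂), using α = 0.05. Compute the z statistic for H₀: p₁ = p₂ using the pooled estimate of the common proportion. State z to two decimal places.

z = 3.26

p̂₁ = 128/594 = 0.2155, p̂₂ = 99/681 = 0.1454.
Pooled p̂ = (128+99)/(594+681) = 227/1275 = 0.1780.
SE = √(p̂(1−p̂)(1/n₁+1/n₂)) = √(0.1780·0.8220·0.00315193) = √(0.000461257) = 0.0215.
z = (0.2155 − 0.1454)/0.0215 = 0.0701/0.0215 = 3.26.
Two-sided p-value ≈ 2·Φ(−3.265) = 0.0011; since p < α = 0.05, reject H₀.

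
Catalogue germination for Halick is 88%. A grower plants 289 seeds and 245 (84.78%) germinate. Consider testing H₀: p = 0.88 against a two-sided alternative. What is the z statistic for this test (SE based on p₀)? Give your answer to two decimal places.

p̂ = 245/289 = 0.8478.
Standard error under H₀: √(0.88×0.12/289) = 0.0191.
z = (0.8478 − 0.88)/0.0191 = -0.0322/0.0191 = -1.69.

z = -1.69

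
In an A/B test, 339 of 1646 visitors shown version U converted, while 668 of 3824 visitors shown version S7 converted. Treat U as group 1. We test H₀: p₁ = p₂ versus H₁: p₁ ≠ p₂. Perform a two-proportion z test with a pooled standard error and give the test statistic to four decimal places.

p̂₁ = 339/1646 = 0.2059538, p̂₂ = 668/3824 = 0.1746862.
Pooled p̂ = (339+668)/(1646+3824) = 1007/5470 = 0.1840951.
SE = √(p̂(1−p̂)(1/n₁+1/n₂)) = √(0.1840951·0.8159049·0.00086904) = √(0.000130533) = 0.0114251.
z = (0.2059538 − 0.1746862)/0.0114251 = 0.0312676/0.0114251 = 2.7367.

z = 2.7367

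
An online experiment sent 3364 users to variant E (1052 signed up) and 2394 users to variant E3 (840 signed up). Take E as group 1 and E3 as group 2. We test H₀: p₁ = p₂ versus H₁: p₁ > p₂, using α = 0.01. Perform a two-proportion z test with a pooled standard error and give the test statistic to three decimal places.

p̂₁ = 1052/3364 = 0.31272, p̂₂ = 840/2394 = 0.35088.
Pooled p̂ = (1052+840)/(3364+2394) = 1892/5758 = 0.32859.
SE = √(p̂(1−p̂)(1/n₁+1/n₂)) = √(0.32859·0.67141·0.000714976) = √(0.000157736) = 0.01256.
z = (0.31272 − 0.35088)/0.01256 = -0.03816/0.01256 = -3.038.
p-value = P(Z > -3.038) ≈ 0.9988. With α = 0.01, fail to reject H₀.

z = -3.038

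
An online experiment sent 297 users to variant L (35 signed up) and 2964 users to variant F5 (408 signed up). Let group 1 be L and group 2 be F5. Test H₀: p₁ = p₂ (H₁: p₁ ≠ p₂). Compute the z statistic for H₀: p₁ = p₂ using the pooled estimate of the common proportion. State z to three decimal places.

z = -0.950

p̂₁ = 35/297 ≈ 0.11785, p̂₂ = 408/2964 ≈ 0.13765.
Pooled p̂ = (35+408)/(297+2964) = 443/3261 = 0.13585.
SE = √(p̂(1−p̂)(1/n₁+1/n₂)) = √(0.13585·0.86415·0.00370439) = √(0.00043487) = 0.02085.
z = (0.11785 − 0.13765)/0.02085 = -0.01980/0.02085 = -0.950.
p-value = 2·P(Z > 0.950) ≈ 0.3422.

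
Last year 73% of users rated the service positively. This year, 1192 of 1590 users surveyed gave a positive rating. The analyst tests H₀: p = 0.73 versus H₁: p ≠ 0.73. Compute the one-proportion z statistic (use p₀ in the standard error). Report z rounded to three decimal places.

z = 1.768

p̂ = 1192/1590 = 0.749686.
SE = √(p₀(1−p₀)/n) = √(0.1971/1590) = 0.011134.
z = (0.749686 − 0.73)/0.011134 = 0.019686/0.011134 = 1.768.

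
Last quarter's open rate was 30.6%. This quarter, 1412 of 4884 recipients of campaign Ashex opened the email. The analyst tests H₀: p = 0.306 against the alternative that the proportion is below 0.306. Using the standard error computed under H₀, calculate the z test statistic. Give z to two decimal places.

p̂ = 1412/4884 ≈ 0.2891.
SE = √(p₀(1−p₀)/n) = √(0.21236/4884) = 0.0066.
z = (0.2891 − 0.306)/0.0066 = -0.0169/0.0066 = -2.56.
p-value = P(Z < -2.562) ≈ 0.0052.

z = -2.56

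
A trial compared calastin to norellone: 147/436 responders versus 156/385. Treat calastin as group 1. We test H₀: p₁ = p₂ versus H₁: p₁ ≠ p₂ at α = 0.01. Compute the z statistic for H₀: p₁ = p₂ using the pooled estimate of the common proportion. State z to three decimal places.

p̂₁ = 147/436 = 0.33716, p̂₂ = 156/385 = 0.40519.
Pooled p̂ = (147+156)/(436+385) = 303/821 = 0.36906.
SE = √(0.232855 × 0.00489098) = 0.03375.
z = (0.33716 − 0.40519)/0.03375 = -0.06803/0.03375 = -2.016.
Two-sided p-value ≈ 2·Φ(−2.016) = 0.0438, so at α = 0.01 we fail to reject H₀.

z = -2.016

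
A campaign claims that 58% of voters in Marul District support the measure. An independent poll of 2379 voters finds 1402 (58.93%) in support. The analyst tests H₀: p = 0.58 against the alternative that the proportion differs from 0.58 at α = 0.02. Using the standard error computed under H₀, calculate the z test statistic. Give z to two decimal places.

p̂ = 1402/2379 = 0.5893.
SE = √(p₀(1−p₀)/n) = √(0.2436/2379) = 0.0101.
z = (0.5893 − 0.58)/0.0101 = 0.0093/0.0101 = 0.92.
Two-sided p-value ≈ 2·Φ(−0.921) = 0.3569. With α = 0.02, fail to reject H₀.

z = 0.92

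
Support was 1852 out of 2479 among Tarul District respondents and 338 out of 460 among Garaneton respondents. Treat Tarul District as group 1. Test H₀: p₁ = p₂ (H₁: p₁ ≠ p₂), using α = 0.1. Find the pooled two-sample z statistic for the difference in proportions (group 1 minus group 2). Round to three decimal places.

z = 0.556

p̂₁ = 1852/2479 ≈ 0.74708, p̂₂ = 338/460 ≈ 0.73478.
Pooled p̂ = (1852+338)/(2479+460) = 2190/2939 = 0.74515.
SE = √(0.189901 × 0.0025773) = 0.02212.
z = (0.74708 − 0.73478)/0.02212 = 0.01230/0.02212 = 0.556.
p-value = 2·P(Z > 0.556) ≈ 0.5784. With α = 0.1, fail to reject H₀.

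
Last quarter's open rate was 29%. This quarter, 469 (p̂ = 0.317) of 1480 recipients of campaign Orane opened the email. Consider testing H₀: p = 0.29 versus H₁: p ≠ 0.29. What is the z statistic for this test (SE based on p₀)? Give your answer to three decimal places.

p̂ = 469/1480 = 0.316892.
Under H₀, SE = √(0.29·0.71/1480) = √(0.000139122) = 0.011795.
z = (0.316892 − 0.29)/0.011795 = 0.026892/0.011795 = 2.280.

z = 2.280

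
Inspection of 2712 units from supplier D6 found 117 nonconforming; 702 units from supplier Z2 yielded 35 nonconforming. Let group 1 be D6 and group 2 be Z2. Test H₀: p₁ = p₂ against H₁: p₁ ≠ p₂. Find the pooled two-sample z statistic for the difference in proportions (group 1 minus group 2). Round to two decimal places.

z = -0.77

p̂₁ = 117/2712 = 0.04314, p̂₂ = 35/702 = 0.04986.
Pooled p̂ = (117+35)/(2712+702) = 152/3414 = 0.04452.
SE = √(p̂(1−p̂)(1/n₁+1/n₂)) = √(0.04452·0.95548·0.00179323) = √(7.62847e-05) = 0.00873.
z = (0.04314 − 0.04986)/0.00873 = -0.00672/0.00873 = -0.77.
Two-sided p-value ≈ 2·Φ(−0.769) = 0.4419.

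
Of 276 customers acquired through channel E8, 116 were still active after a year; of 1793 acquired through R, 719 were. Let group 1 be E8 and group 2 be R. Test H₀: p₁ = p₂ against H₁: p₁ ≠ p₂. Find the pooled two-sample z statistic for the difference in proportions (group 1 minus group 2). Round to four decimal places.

z = 0.6079

p̂₁ = 116/276 ≈ 0.4202899, p̂₂ = 719/1793 ≈ 0.4010039.
Pooled p̂ = (116+719)/(276+1793) = 835/2069 = 0.4035766.
SE = √(0.240703 × 0.00418091) = 0.0317231.
z = (0.4202899 − 0.4010039)/0.0317231 = 0.0192860/0.0317231 = 0.6079.
p-value = 2·P(Z > 0.608) ≈ 0.5432.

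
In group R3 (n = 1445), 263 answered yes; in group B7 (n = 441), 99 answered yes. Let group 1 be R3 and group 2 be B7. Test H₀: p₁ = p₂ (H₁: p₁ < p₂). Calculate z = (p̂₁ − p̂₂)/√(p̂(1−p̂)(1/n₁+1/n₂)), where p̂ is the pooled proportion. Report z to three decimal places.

z = -1.983

p̂₁ = 263/1445 ≈ 0.182007, p̂₂ = 99/441 ≈ 0.224490.
Pooled p̂ = (263+99)/(1445+441) = 362/1886 = 0.191941.
SE = √(0.155099 × 0.00295962) = 0.021425.
z = (0.182007 − 0.224490)/0.021425 = -0.042483/0.021425 = -1.983.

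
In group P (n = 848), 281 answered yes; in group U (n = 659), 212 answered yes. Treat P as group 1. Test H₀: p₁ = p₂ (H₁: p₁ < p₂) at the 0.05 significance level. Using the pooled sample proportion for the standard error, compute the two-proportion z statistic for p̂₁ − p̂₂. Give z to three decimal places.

p̂₁ = 281/848 ≈ 0.33137, p̂₂ = 212/659 ≈ 0.32170.
Pooled p̂ = (281+212)/(848+659) = 493/1507 = 0.32714.
SE = √(0.220119 × 0.0026967) = 0.02436.
z = (0.33137 − 0.32170)/0.02436 = 0.00967/0.02436 = 0.397.
p-value = P(Z < 0.397) ≈ 0.6543. With α = 0.05, fail to reject H₀.

z = 0.397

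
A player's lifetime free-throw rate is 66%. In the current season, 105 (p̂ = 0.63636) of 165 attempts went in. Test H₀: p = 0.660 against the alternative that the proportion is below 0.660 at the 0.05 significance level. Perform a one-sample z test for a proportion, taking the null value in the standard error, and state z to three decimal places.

z = -0.641

p̂ = 105/165 = 0.63636.
Standard error under H₀: √(0.66×0.34/165) = 0.03688.
z = (0.63636 − 0.66)/0.03688 = -0.02364/0.03688 = -0.641.
p-value = P(Z < -0.641) ≈ 0.2608, so at α = 0.05 we fail to reject H₀.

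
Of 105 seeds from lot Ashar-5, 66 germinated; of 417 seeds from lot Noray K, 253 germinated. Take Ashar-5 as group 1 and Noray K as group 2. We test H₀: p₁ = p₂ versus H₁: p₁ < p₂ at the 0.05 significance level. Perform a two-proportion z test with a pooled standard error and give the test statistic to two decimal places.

p̂₁ = 66/105 = 0.6286, p̂₂ = 253/417 = 0.6067.
Pooled p̂ = (66+253)/(105+417) = 319/522 = 0.6111.
SE = √(0.237654 × 0.0119219) = 0.0532.
z = (0.6286 − 0.6067)/0.0532 = 0.0219/0.0532 = 0.41.
p-value = P(Z < 0.411) ≈ 0.6593; since p > α = 0.05, fail to reject H₀.

z = 0.41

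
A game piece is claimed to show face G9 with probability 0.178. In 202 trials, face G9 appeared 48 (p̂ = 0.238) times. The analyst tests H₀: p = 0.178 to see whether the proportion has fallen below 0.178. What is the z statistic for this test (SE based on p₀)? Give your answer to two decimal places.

z = 2.22

p̂ = 48/202 = 0.2376.
Under H₀, SE = √(0.178·0.822/202) = √(0.000724337) = 0.0269.
z = (0.2376 − 0.178)/0.0269 = 0.0596/0.0269 = 2.22.
p-value = P(Z < 2.215) ≈ 0.9866.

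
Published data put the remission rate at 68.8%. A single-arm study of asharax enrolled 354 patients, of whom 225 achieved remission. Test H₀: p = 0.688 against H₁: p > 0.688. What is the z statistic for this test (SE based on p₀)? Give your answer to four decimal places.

p̂ = 225/354 = 0.635593.
Under H₀, SE = √(0.688·0.312/354) = √(0.000606373) = 0.024625.
z = (0.635593 − 0.688)/0.024625 = -0.052407/0.024625 = -2.1282.
p-value = P(Z > -2.128) ≈ 0.9833.

z = -2.1282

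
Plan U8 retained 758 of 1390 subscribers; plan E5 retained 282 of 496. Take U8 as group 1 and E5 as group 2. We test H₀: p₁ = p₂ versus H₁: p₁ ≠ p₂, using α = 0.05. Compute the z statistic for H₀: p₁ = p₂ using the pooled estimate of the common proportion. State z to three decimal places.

z = -0.893

p̂₁ = 758/1390 ≈ 0.54532, p̂₂ = 282/496 ≈ 0.56855.
Pooled p̂ = (758+282)/(1390+496) = 1040/1886 = 0.55143.
SE = √(0.247355 × 0.00273555) = 0.02601.
z = (0.54532 − 0.56855)/0.02601 = -0.02323/0.02601 = -0.893.
Two-sided p-value ≈ 2·Φ(−0.893) = 0.3720. With α = 0.05, fail to reject H₀.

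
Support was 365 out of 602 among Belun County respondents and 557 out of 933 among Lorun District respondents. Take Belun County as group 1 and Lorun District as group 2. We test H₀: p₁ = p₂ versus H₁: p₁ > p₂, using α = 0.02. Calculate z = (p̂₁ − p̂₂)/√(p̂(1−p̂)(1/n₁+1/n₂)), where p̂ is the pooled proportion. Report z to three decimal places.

z = 0.364

p̂₁ = 365/602 = 0.60631, p̂₂ = 557/933 = 0.59700.
Pooled p̂ = (365+557)/(602+933) = 922/1535 = 0.60065.
SE = √(p̂(1−p̂)(1/n₁+1/n₂)) = √(0.60065·0.39935·0.00273294) = √(0.000655549) = 0.02560.
z = (0.60631 − 0.59700)/0.02560 = 0.00931/0.02560 = 0.364.
p-value = P(Z > 0.364) ≈ 0.3580, so at α = 0.02 we fail to reject H₀.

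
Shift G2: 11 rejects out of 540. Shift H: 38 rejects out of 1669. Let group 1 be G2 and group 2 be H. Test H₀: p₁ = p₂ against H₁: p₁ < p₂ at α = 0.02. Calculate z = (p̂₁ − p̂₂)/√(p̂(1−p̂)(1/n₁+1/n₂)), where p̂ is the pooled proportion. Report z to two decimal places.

z = -0.33

p̂₁ = 11/540 ≈ 0.0204, p̂₂ = 38/1669 ≈ 0.0228.
Pooled p̂ = (11+38)/(540+1669) = 49/2209 = 0.0222.
SE = √(p̂(1−p̂)(1/n₁+1/n₂)) = √(0.0222·0.9778·0.00245101) = √(5.31623e-05) = 0.0073.
z = (0.0204 − 0.0228)/0.0073 = -0.0024/0.0073 = -0.33.
p-value = P(Z < -0.329) ≈ 0.3711; since p > α = 0.02, fail to reject H₀.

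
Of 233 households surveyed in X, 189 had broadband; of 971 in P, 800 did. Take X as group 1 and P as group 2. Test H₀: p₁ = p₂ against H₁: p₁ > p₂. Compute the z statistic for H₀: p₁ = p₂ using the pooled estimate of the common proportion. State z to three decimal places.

z = -0.456

p̂₁ = 189/233 ≈ 0.81116, p̂₂ = 800/971 ≈ 0.82389.
Pooled p̂ = (189+800)/(233+971) = 989/1204 = 0.82143.
SE = √(p̂(1−p̂)(1/n₁+1/n₂)) = √(0.82143·0.17857·0.00532171) = √(0.000780608) = 0.02794.
z = (0.81116 − 0.82389)/0.02794 = -0.01273/0.02794 = -0.456.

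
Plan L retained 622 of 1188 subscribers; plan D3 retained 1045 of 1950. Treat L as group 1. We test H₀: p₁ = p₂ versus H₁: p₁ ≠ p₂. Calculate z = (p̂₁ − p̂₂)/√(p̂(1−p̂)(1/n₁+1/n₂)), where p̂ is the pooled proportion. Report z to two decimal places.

p̂₁ = 622/1188 = 0.5236, p̂₂ = 1045/1950 = 0.5359.
Pooled p̂ = (622+1045)/(1188+1950) = 1667/3138 = 0.5312.
SE = √(p̂(1−p̂)(1/n₁+1/n₂)) = √(0.5312·0.4688·0.00135457) = √(0.000337322) = 0.0184.
z = (0.5236 − 0.5359)/0.0184 = -0.0123/0.0184 = -0.67.
p-value = 2·P(Z > 0.671) ≈ 0.5021.

z = -0.67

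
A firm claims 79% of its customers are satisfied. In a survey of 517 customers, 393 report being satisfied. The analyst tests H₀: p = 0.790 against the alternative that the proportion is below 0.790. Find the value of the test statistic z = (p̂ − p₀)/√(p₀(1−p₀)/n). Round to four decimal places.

z = -1.6661

p̂ = 393/517 ≈ 0.760155.
Standard error under H₀: √(0.79×0.21/517) = 0.017913.
z = (0.760155 − 0.79)/0.017913 = -0.029845/0.017913 = -1.6661.
p-value = P(Z < -1.666) ≈ 0.0478.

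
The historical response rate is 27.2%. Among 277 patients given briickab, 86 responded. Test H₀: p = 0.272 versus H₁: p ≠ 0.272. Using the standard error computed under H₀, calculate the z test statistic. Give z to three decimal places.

p̂ = 86/277 ≈ 0.31047.
SE = √(p₀(1−p₀)/n) = √(0.19802/277) = 0.02674.
z = (0.31047 − 0.272)/0.02674 = 0.03847/0.02674 = 1.439.
Two-sided p-value ≈ 2·Φ(−1.439) = 0.1502.

z = 1.439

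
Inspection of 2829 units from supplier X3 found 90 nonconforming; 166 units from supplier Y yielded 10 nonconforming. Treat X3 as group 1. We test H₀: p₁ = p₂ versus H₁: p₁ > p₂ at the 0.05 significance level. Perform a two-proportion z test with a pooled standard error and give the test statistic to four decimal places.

z = -1.9815

p̂₁ = 90/2829 = 0.031813, p̂₂ = 10/166 = 0.060241.
Pooled p̂ = (90+10)/(2829+166) = 100/2995 = 0.033389.
SE = √(0.0322742 × 0.00637758) = 0.014347.
z = (0.031813 − 0.060241)/0.014347 = -0.028428/0.014347 = -1.9815.
p-value = P(Z > -1.981) ≈ 0.9762, so at α = 0.05 we fail to reject H₀.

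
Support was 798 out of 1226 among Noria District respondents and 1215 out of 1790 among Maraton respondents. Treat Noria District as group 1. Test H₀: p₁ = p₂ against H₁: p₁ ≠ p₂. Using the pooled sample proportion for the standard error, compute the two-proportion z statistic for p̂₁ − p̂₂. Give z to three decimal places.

p̂₁ = 798/1226 ≈ 0.650897, p̂₂ = 1215/1790 ≈ 0.678771.
Pooled p̂ = (798+1215)/(1226+1790) = 2013/3016 = 0.667440.
SE = √(p̂(1−p̂)(1/n₁+1/n₂)) = √(0.667440·0.332560·0.00137432) = √(0.000305049) = 0.017466.
z = (0.650897 − 0.678771)/0.017466 = -0.027874/0.017466 = -1.596.
p-value = 2·P(Z > 1.596) ≈ 0.1105.

z = -1.596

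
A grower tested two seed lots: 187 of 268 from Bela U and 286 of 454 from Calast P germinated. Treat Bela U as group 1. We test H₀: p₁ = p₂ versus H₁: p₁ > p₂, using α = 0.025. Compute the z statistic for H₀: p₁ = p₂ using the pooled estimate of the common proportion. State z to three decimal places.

p̂₁ = 187/268 ≈ 0.697761, p̂₂ = 286/454 ≈ 0.629956.
Pooled p̂ = (187+286)/(268+454) = 473/722 = 0.655125.
SE = √(0.225936 × 0.00593399) = 0.036616.
z = (0.697761 − 0.629956)/0.036616 = 0.067805/0.036616 = 1.852.
p-value = P(Z > 1.852) ≈ 0.0320. With α = 0.025, fail to reject H₀.

z = 1.852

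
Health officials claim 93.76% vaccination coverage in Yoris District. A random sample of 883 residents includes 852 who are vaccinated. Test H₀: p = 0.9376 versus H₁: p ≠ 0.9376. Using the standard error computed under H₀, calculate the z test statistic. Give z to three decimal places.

p̂ = 852/883 ≈ 0.96489.
Under H₀, SE = √(0.9376·0.0624/883) = √(6.62585e-05) = 0.00814.
z = (0.96489 − 0.9376)/0.00814 = 0.02729/0.00814 = 3.353.
Two-sided p-value ≈ 2·Φ(−3.353) = 0.0008.

z = 3.353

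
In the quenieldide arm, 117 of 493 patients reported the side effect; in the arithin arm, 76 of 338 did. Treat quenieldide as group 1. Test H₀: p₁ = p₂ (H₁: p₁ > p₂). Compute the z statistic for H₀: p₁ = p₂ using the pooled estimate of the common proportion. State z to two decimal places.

p̂₁ = 117/493 = 0.2373, p̂₂ = 76/338 = 0.2249.
Pooled p̂ = (117+76)/(493+338) = 193/831 = 0.2323.
SE = √(p̂(1−p̂)(1/n₁+1/n₂)) = √(0.2323·0.7677·0.00498698) = √(0.000889228) = 0.0298.
z = (0.2373 − 0.2249)/0.0298 = 0.0124/0.0298 = 0.42.
p-value = P(Z > 0.418) ≈ 0.3379.

z = 0.42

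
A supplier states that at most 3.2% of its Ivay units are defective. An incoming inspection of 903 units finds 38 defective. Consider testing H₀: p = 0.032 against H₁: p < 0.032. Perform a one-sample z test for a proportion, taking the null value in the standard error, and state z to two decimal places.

p̂ = 38/903 ≈ 0.04208.
Standard error under H₀: √(0.032×0.968/903) = 0.00586.
z = (0.04208 − 0.032)/0.00586 = 0.01008/0.00586 = 1.72.

z = 1.72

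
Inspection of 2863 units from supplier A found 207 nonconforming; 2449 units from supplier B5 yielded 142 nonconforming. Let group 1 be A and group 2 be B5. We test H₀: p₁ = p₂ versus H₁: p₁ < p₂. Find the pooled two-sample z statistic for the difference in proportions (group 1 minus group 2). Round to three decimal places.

z = 2.100

p̂₁ = 207/2863 = 0.07230, p̂₂ = 142/2449 = 0.05798.
Pooled p̂ = (207+142)/(2863+2449) = 349/5312 = 0.06570.
SE = √(0.0613838 × 0.000757614) = 0.00682.
z = (0.07230 − 0.05798)/0.00682 = 0.01432/0.00682 = 2.100.
p-value = P(Z < 2.100) ≈ 0.9821.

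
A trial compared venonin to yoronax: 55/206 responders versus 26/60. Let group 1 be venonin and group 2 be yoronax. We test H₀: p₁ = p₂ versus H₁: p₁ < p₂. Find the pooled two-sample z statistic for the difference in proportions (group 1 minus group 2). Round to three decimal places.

p̂₁ = 55/206 ≈ 0.26699, p̂₂ = 26/60 ≈ 0.43333.
Pooled p̂ = (55+26)/(206+60) = 81/266 = 0.30451.
SE = √(0.211784 × 0.021521) = 0.06751.
z = (0.26699 − 0.43333)/0.06751 = -0.16634/0.06751 = -2.464.
p-value = P(Z < -2.464) ≈ 0.0069.

z = -2.464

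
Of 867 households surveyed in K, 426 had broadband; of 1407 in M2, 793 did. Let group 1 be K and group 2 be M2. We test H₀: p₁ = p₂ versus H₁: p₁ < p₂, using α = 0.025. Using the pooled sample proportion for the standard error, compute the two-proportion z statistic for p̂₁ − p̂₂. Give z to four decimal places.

p̂₁ = 426/867 = 0.491349, p̂₂ = 793/1407 = 0.563611.
Pooled p̂ = (426+793)/(867+1407) = 1219/2274 = 0.536060.
SE = √(0.2487 × 0.00186413) = 0.021532.
z = (0.491349 − 0.563611)/0.021532 = -0.072262/0.021532 = -3.3560.
p-value = P(Z < -3.356) ≈ 0.0004. With α = 0.025, reject H₀.

z = -3.3560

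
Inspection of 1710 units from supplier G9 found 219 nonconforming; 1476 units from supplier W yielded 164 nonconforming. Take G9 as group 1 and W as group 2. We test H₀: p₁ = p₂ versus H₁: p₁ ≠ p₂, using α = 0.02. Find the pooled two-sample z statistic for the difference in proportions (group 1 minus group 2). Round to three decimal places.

z = 1.468

p̂₁ = 219/1710 = 0.12807, p̂₂ = 164/1476 = 0.11111.
Pooled p̂ = (219+164)/(1710+1476) = 383/3186 = 0.12021.
SE = √(0.105762 × 0.0012623) = 0.01155.
z = (0.12807 − 0.11111)/0.01155 = 0.01696/0.01155 = 1.468.
Two-sided p-value ≈ 2·Φ(−1.468) = 0.1422, so at α = 0.02 we fail to reject H₀.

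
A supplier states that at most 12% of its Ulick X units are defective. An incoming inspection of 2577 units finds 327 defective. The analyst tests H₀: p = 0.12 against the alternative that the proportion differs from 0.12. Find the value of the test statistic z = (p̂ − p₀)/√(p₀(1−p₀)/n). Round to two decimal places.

p̂ = 327/2577 = 0.1269.
Under H₀, SE = √(0.12·0.88/2577) = √(4.09779e-05) = 0.0064.
z = (0.1269 − 0.12)/0.0064 = 0.0069/0.0064 = 1.08.

z = 1.08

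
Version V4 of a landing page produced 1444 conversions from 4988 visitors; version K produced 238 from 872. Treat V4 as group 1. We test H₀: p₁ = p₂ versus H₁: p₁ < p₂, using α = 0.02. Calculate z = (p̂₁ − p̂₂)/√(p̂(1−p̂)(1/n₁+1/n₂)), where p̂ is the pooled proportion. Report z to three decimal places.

p̂₁ = 1444/4988 ≈ 0.28949, p̂₂ = 238/872 ≈ 0.27294.
Pooled p̂ = (1444+238)/(4988+872) = 1682/5860 = 0.28703.
SE = √(0.204644 × 0.00134727) = 0.01660.
z = (0.28949 − 0.27294)/0.01660 = 0.01655/0.01660 = 0.997.
p-value = P(Z < 0.997) ≈ 0.8407, so at α = 0.02 we fail to reject H₀.

z = 0.997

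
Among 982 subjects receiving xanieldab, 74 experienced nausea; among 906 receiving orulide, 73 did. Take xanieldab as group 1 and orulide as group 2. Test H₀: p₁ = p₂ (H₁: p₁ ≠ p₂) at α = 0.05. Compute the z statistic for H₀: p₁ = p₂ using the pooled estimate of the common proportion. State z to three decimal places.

p̂₁ = 74/982 = 0.075356, p̂₂ = 73/906 = 0.080574.
Pooled p̂ = (74+73)/(982+906) = 147/1888 = 0.077860.
SE = √(p̂(1−p̂)(1/n₁+1/n₂)) = √(0.077860·0.922140·0.00212208) = √(0.000152361) = 0.012343.
z = (0.075356 − 0.080574)/0.012343 = -0.005218/0.012343 = -0.423.
p-value = 2·P(Z > 0.423) ≈ 0.6725, so at α = 0.05 we fail to reject H₀.

z = -0.423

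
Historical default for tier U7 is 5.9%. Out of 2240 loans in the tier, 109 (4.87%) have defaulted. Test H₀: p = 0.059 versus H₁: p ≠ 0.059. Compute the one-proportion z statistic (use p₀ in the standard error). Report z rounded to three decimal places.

p̂ = 109/2240 ≈ 0.048661.
SE = √(p₀(1−p₀)/n) = √(0.055519/2240) = 0.004978.
z = (0.048661 − 0.059)/0.004978 = -0.010339/0.004978 = -2.077.

z = -2.077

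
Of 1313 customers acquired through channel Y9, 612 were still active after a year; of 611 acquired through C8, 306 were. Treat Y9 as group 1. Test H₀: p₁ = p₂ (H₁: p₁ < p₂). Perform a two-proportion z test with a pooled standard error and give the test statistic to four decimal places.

z = -1.4190

p̂₁ = 612/1313 ≈ 0.4661081, p̂₂ = 306/611 ≈ 0.5008183.
Pooled p̂ = (612+306)/(1313+611) = 918/1924 = 0.4771310.
SE = √(0.249477 × 0.00239828) = 0.0244605.
z = (0.4661081 − 0.5008183)/0.0244605 = -0.0347102/0.0244605 = -1.4190.
p-value = P(Z < -1.419) ≈ 0.0779.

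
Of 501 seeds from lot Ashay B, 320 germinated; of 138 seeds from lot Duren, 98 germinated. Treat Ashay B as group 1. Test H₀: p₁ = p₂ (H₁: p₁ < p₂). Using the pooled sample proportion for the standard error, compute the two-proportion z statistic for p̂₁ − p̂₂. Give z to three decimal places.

p̂₁ = 320/501 = 0.63872, p̂₂ = 98/138 = 0.71014.
Pooled p̂ = (320+98)/(501+138) = 418/639 = 0.65415.
SE = √(p̂(1−p̂)(1/n₁+1/n₂)) = √(0.65415·0.34585·0.00924238) = √(0.00209098) = 0.04573.
z = (0.63872 − 0.71014)/0.04573 = -0.07142/0.04573 = -1.562.

z = -1.562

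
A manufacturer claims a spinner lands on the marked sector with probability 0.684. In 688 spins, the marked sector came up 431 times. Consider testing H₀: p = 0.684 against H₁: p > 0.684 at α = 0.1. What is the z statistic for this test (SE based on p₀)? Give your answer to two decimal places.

z = -3.25

p̂ = 431/688 ≈ 0.6265.
Under H₀, SE = √(0.684·0.316/688) = √(0.000314163) = 0.0177.
z = (0.6265 − 0.684)/0.0177 = -0.0575/0.0177 = -3.25.
p-value = P(Z > -3.247) ≈ 0.9994, so at α = 0.1 we fail to reject H₀.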